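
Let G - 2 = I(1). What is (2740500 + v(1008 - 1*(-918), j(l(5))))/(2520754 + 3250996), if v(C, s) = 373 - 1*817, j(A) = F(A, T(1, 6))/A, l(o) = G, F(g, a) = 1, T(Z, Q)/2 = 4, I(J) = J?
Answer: 1370028/2885875 ≈ 0.47474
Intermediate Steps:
G = 3 (G = 2 + 1 = 3)
T(Z, Q) = 8 (T(Z, Q) = 2*4 = 8)
l(o) = 3
j(A) = 1/A
v(C, s) = -444 (v(C, s) = 373 - 817 = -444)
(2740500 + v(1008 - 1*(-918), j(l(5))))/(2520754 + 3250996) = (2740500 - 444)/(2520754 + 3250996) = 2740056/5771750 = 2740056*(1/5771750) = 1370028/2885875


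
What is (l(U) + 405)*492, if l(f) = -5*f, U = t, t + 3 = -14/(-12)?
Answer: 203770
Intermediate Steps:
t = -11/6 (t = -3 - 14/(-12) = -3 - 14*(-1/12) = -3 + 7/6 = -11/6 ≈ -1.8333)
U = -11/6 ≈ -1.8333
(l(U) + 405)*492 = (-5*(-11/6) + 405)*492 = (55/6 + 405)*492 = (2485/6)*492 = 203770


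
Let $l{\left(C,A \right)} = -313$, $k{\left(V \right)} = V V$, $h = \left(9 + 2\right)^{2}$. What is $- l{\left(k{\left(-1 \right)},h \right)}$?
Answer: $313$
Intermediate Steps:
$h = 121$ ($h = 11^{2} = 121$)
$k{\left(V \right)} = V^{2}$
$- l{\left(k{\left(-1 \right)},h \right)} = \left(-1\right) \left(-313\right) = 313$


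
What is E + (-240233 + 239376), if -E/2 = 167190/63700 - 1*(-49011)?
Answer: -314946334/3185 ≈ -98884.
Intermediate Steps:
E = -312216789/3185 (E = -2*(167190/63700 - 1*(-49011)) = -2*(167190*(1/63700) + 49011) = -2*(16719/6370 + 49011) = -2*312216789/6370 = -312216789/3185 ≈ -98027.)
E + (-240233 + 239376) = -312216789/3185 + (-240233 + 239376) = -312216789/3185 - 857 = -314946334/3185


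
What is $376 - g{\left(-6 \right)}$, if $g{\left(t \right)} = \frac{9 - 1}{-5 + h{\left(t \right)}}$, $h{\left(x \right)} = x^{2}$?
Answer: $\frac{11648}{31} \approx 375.74$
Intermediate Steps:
$g{\left(t \right)} = \frac{8}{-5 + t^{2}}$ ($g{\left(t \right)} = \frac{9 - 1}{-5 + t^{2}} = \frac{8}{-5 + t^{2}}$)
$376 - g{\left(-6 \right)} = 376 - \frac{8}{-5 + \left(-6\right)^{2}} = 376 - \frac{8}{-5 + 36} = 376 - \frac{8}{31} = \frac{11648}{31}$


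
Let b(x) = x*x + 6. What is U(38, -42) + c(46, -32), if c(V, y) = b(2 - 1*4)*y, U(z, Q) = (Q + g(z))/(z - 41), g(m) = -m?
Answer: -880/3 ≈ -293.33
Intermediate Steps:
b(x) = 6 + x² (b(x) = x² + 6 = 6 + x²)
U(z, Q) = (Q - z)/(-41 + z) (U(z, Q) = (Q - z)/(z - 41) = (Q - z)/(-41 + z))
c(V, y) = 10*y (c(V, y) = (6 + (2 - 1*4)²)*y = (6 + (2 - 4)²)*y = (6 + (-2)²)*y = (6 + 4)*y = 10*y)
U(38, -42) + c(46, -32) = (-42 - 1*38)/(-41 + 38) + 10*(-32) = (-42 - 38)/(-3) - 320 = -⅓*(-80) - 320 = 80/3 - 320 = -880/3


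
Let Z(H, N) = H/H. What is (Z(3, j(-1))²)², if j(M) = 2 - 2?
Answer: 1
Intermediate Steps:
j(M) = 0
Z(H, N) = 1
(Z(3, j(-1))²)² = (1²)² = 1² = 1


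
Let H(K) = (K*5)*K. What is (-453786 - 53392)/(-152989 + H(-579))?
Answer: -253589/761608 ≈ -0.33297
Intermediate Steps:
H(K) = 5*K² (H(K) = (5*K)*K = 5*K²)
(-453786 - 53392)/(-152989 + H(-579)) = (-453786 - 53392)/(-152989 + 5*(-579)²) = -507178/(-152989 + 5*335241) = -507178/(-152989 + 1676205) = -507178/1523216 = -507178*1/1523216 = -253589/761608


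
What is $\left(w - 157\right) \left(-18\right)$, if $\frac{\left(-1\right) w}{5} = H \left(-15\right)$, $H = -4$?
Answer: $8226$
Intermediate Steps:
$w = -300$ ($w = - 5 \left(\left(-4\right) \left(-15\right)\right) = \left(-5\right) 60 = -300$)
$\left(w - 157\right) \left(-18\right) = \left(-300 - 157\right) \left(-18\right) = \left(-457\right) \left(-18\right) = 8226$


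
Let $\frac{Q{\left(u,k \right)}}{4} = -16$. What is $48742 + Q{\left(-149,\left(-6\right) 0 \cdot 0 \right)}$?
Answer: $48678$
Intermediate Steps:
$Q{\left(u,k \right)} = -64$ ($Q{\left(u,k \right)} = 4 \left(-16\right) = -64$)
$48742 + Q{\left(-149,\left(-6\right) 0 \cdot 0 \right)} = 48742 - 64 = 48678$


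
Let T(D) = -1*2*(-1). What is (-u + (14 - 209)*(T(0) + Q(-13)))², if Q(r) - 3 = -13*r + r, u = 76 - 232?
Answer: 975875121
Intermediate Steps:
u = -156
Q(r) = 3 - 12*r (Q(r) = 3 + (-13*r + r) = 3 - 12*r)
T(D) = 2 (T(D) = -2*(-1) = 2)
(-u + (14 - 209)*(T(0) + Q(-13)))² = (-1*(-156) + (14 - 209)*(2 + (3 - 12*(-13))))² = (156 - 195*(2 + (3 + 156)))² = (156 - 195*(2 + 159))² = (156 - 195*161)² = (156 - 31395)² = (-31239)² = 975875121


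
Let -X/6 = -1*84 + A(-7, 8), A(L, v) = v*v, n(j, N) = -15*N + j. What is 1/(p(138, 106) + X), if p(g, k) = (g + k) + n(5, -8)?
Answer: 1/489 ≈ 0.0020450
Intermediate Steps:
n(j, N) = j - 15*N
p(g, k) = 125 + g + k (p(g, k) = (g + k) + (5 - 15*(-8)) = (g + k) + (5 + 120) = (g + k) + 125 = 125 + g + k)
A(L, v) = v²
X = 120 (X = -6*(-1*84 + 8²) = -6*(-84 + 64) = -6*(-20) = 120)
1/(p(138, 106) + X) = 1/((125 + 138 + 106) + 120) = 1/(369 + 120) = 1/489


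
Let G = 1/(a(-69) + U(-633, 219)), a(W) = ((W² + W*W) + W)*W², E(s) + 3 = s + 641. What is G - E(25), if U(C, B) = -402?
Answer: -29838534452/45005331 ≈ -663.00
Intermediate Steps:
E(s) = 638 + s (E(s) = -3 + (s + 641) = -3 + (641 + s) = 638 + s)
a(W) = W²*(W + 2*W²) (a(W) = ((W² + W²) + W)*W² = (2*W² + W)*W² = (W + 2*W²)*W² = W²*(W + 2*W²))
G = 1/45005331 (G = 1/((-69)³*(1 + 2*(-69)) - 402) = 1/(-328509*(1 - 138) - 402) = 1/(-328509*(-137) - 402) = 1/(45005733 - 402) = 1/45005331 ≈ 2.2220e-8)
G - E(25) = 1/45005331 - (638 + 25) = 1/45005331 - 1*663 = 1/45005331 - 663 = -29838534452/45005331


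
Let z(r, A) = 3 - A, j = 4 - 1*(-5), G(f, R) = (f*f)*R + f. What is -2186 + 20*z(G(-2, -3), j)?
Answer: -2306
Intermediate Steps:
G(f, R) = f + R*f² (G(f, R) = f²*R + f = R*f² + f = f + R*f²)
j = 9 (j = 4 + 5 = 9)
-2186 + 20*z(G(-2, -3), j) = -2186 + 20*(3 - 1*9) = -2186 + 20*(3 - 9) = -2186 + 20*(-6) = -2186 - 120 = -2306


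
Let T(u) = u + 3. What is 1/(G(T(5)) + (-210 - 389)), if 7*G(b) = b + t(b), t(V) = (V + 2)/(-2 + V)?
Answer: -21/12550 ≈ -0.0016733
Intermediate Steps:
t(V) = (2 + V)/(-2 + V)
T(u) = 3 + u
G(b) = b/7 + (2 + b)/(7*(-2 + b)) (G(b) = (b + (2 + b)/(-2 + b))/7 = b/7 + (2 + b)/(7*(-2 + b)))
1/(G(T(5)) + (-210 - 389)) = 1/((2 + (3 + 5)² - (3 + 5))/(7*(-2 + (3 + 5))) + (-210 - 389)) = 1/((2 + 8² - 1*8)/(7*(-2 + 8)) - 599) = 1/((⅐)*(2 + 64 - 8)/6 - 599) = 1/((⅐)*(⅙)*58 - 599) = 1/(29/21 - 599) = 1/(-12550/21) = -21/12550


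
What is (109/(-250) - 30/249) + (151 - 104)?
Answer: 963703/20750 ≈ 46.444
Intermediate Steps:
(109/(-250) - 30/249) + (151 - 104) = (109*(-1/250) - 30*1/249) + 47 = (-109/250 - 10/83) + 47 = -11547/20750 + 47 = 963703/20750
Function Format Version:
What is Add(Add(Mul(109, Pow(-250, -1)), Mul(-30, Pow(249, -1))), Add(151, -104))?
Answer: Rational(963703, 20750) ≈ 46.444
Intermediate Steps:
Add(Add(Mul(109, Pow(-250, -1)), Mul(-30, Pow(249, -1))), Add(151, -104)) = Add(Add(Mul(109, Rational(-1, 250)), Mul(-30, Rational(1, 249))), 47) = Add(Add(Rational(-109, 250), Rational(-10, 83)), 47) = Add(Rational(-11547, 20750), 47) = Rational(963703, 20750)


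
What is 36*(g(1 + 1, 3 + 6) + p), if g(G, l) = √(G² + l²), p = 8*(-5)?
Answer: -1440 + 36*√85 ≈ -1108.1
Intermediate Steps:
p = -40
36*(g(1 + 1, 3 + 6) + p) = 36*(√((1 + 1)² + (3 + 6)²) - 40) = 36*(√(2² + 9²) - 40) = 36*(√(4 + 81) - 40) = 36*(√85 - 40) = 36*(-40 + √85) = -1440 + 36*√85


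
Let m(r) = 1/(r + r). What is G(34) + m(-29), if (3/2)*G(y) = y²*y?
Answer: 4559261/174 ≈ 26203.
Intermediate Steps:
G(y) = 2*y³/3 (G(y) = 2*(y²*y)/3 = 2*y³/3)
m(r) = 1/(2*r)
G(34) + m(-29) = (⅔)*34³ + (½)/(-29) = (⅔)*39304 + (½)*(-1/29) = 78608/3 - 1/58 = 4559261/174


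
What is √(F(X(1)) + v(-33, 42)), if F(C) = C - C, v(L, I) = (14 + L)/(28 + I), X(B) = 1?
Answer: I*√1330/70 ≈ 0.52099*I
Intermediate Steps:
v(L, I) = (14 + L)/(28 + I)
F(C) = 0
√(F(X(1)) + v(-33, 42)) = √(0 + (14 - 33)/(28 + 42)) = √(0 - 19/70) = √(-19/70) = I*√1330/70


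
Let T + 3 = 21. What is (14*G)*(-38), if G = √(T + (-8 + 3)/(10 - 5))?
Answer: -532*√17 ≈ -2193.5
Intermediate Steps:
T = 18 (T = -3 + 21 = 18)
G = √17 (G = √(18 + (-8 + 3)/(10 - 5)) = √(18 - 5/5) = √(18 - 5*⅕) = √(18 - 1) = √17 ≈ 4.1231)
(14*G)*(-38) = (14*√17)*(-38) = -532*√17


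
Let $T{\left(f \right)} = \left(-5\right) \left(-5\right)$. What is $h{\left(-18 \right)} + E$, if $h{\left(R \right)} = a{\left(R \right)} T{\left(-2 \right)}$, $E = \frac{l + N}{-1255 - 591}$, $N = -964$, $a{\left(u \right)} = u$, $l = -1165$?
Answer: $- \frac{828571}{1846} \approx -448.85$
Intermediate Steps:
$T{\left(f \right)} = 25$
$E = \frac{2129}{1846}$ ($E = \frac{-1165 - 964}{-1255 - 591} = - \frac{2129}{-1846} = \left(-2129\right) \left(- \frac{1}{1846}\right) = \frac{2129}{1846} \approx 1.1533$)
$h{\left(R \right)} = 25 R$ ($h{\left(R \right)} = R 25 = 25 R$)
$h{\left(-18 \right)} + E = 25 \left(-18\right) + \frac{2129}{1846} = -450 + \frac{2129}{1846} = - \frac{828571}{1846}$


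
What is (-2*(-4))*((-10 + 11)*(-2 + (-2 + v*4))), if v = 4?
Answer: 96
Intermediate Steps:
(-2*(-4))*((-10 + 11)*(-2 + (-2 + v*4))) = (-2*(-4))*((-10 + 11)*(-2 + (-2 + 4*4))) = 8*(1*(-2 + (-2 + 16))) = 8*(1*(-2 + 14)) = 8*(1*12) = 8*12 = 96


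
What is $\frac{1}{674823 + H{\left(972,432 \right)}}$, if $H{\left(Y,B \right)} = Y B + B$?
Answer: $\frac{1}{1095159} \approx 9.1311 \cdot 10^{-7}$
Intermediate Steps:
$H{\left(Y,B \right)} = B + B Y$ ($H{\left(Y,B \right)} = B Y + B = B + B Y$)
$\frac{1}{674823 + H{\left(972,432 \right)}} = \frac{1}{674823 + 432 \left(1 + 972\right)} = \frac{1}{674823 + 432 \cdot 973} = \frac{1}{674823 + 420336} = \frac{1}{1095159}$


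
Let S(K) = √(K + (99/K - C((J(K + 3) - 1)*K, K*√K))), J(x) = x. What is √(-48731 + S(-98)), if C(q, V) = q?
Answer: √(-9551276 + 14*I*√1863374)/14 ≈ 0.22085 + 220.75*I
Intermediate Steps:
S(K) = √(K + 99/K - K*(2 + K)) (S(K) = √(K + (99/K - ((K + 3) - 1)*K)) = √(K + (99/K - ((3 + K) - 1)*K)) = √(K + (99/K - (2 + K)*K)) = √(K + (99/K - K*(2 + K))) = √(K + 99/K - K*(2 + K)))
√(-48731 + S(-98)) = √(-48731 + √(-1*(-98) - 1*(-98)² + 99/(-98))) = √(-48731 + √(98 - 1*9604 + 99*(-1/98))) = √(-48731 + √(98 - 9604 - 99/98)) = √(-48731 + √(-931687/98)) = √(-48731 + I*√1863374/14)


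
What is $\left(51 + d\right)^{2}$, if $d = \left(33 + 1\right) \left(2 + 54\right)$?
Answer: $3822025$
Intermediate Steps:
$d = 1904$ ($d = 34 \cdot 56 = 1904$)
$\left(51 + d\right)^{2} = \left(51 + 1904\right)^{2} = 1955^{2} = 3822025$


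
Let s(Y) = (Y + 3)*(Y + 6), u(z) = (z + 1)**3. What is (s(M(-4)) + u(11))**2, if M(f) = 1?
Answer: 3083536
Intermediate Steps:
u(z) = (1 + z)**3
s(Y) = (3 + Y)*(6 + Y)
(s(M(-4)) + u(11))**2 = ((18 + 1**2 + 9*1) + (1 + 11)**3)**2 = ((18 + 1 + 9) + 12**3)**2 = (28 + 1728)**2 = 1756**2 = 3083536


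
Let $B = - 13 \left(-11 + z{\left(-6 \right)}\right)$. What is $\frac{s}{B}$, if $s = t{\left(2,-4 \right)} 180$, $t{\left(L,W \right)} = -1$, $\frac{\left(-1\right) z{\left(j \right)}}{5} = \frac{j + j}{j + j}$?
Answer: $- \frac{45}{52} \approx -0.86539$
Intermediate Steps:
$z{\left(j \right)} = -5$ ($z{\left(j \right)} = - 5 \frac{j + j}{j + j} = - 5 \frac{2 j}{2 j} = - 5 \cdot 2 j \frac{1}{2 j} = \left(-5\right) 1 = -5$)
$s = -180$ ($s = \left(-1\right) 180 = -180$)
$B = 208$ ($B = - 13 \left(-11 - 5\right) = \left(-13\right) \left(-16\right) = 208$)
$\frac{s}{B} = - \frac{180}{208} = \left(-180\right) \frac{1}{208} = - \frac{45}{52}$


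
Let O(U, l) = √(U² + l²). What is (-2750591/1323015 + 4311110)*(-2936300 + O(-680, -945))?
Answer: -3349531633552608340/264603 + 5703660446059*√54217/264603 ≈ -1.2654e+13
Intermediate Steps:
(-2750591/1323015 + 4311110)*(-2936300 + O(-680, -945)) = (-2750591/1323015 + 4311110)*(-2936300 + √((-680)² + (-945)²)) = (-2750591*1/1323015 + 4311110)*(-2936300 + √(462400 + 893025)) = (-2750591/1323015 + 4311110)*(-2936300 + √1355425) = 5703660446059*(-2936300 + 5*√54217)/1323015 = -3349531633552608340/264603 + 5703660446059*√54217/264603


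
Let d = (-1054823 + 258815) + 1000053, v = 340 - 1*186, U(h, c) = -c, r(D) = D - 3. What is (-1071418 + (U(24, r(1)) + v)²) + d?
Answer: -843037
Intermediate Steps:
r(D) = -3 + D
v = 154 (v = 340 - 186 = 154)
d = 204045 (d = -796008 + 1000053 = 204045)
(-1071418 + (U(24, r(1)) + v)²) + d = (-1071418 + (-(-3 + 1) + 154)²) + 204045 = (-1071418 + (-1*(-2) + 154)²) + 204045 = (-1071418 + (2 + 154)²) + 204045 = (-1071418 + 156²) + 204045 = (-1071418 + 24336) + 204045 = -1047082 + 204045 = -843037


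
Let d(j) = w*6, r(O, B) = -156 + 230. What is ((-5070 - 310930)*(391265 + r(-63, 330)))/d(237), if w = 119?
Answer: -61831562000/357 ≈ -1.7320e+8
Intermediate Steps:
r(O, B) = 74
d(j) = 714 (d(j) = 119*6 = 714)
((-5070 - 310930)*(391265 + r(-63, 330)))/d(237) = ((-5070 - 310930)*(391265 + 74))/714 = -316000*391339*(1/714) = -123663124000*1/714 = -61831562000/357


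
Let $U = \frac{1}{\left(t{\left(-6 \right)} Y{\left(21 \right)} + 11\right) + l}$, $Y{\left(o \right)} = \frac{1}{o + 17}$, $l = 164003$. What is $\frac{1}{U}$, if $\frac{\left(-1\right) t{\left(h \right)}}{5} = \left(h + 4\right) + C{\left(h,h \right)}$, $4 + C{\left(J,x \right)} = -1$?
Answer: $\frac{6232567}{38} \approx 1.6402 \cdot 10^{5}$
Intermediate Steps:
$C{\left(J,x \right)} = -5$ ($C{\left(J,x \right)} = -4 - 1 = -5$)
$Y{\left(o \right)} = \frac{1}{17 + o}$
$t{\left(h \right)} = 5 - 5 h$ ($t{\left(h \right)} = - 5 \left(\left(h + 4\right) - 5\right) = - 5 \left(\left(4 + h\right) - 5\right) = - 5 \left(-1 + h\right) = 5 - 5 h$)
$U = \frac{38}{6232567}$ ($U = \frac{1}{\left(\frac{5 - -30}{17 + 21} + 11\right) + 164003} = \frac{1}{\left(\frac{5 + 30}{38} + 11\right) + 164003} = \frac{1}{\left(35 \cdot \frac{1}{38} + 11\right) + 164003} = \frac{1}{\left(\frac{35}{38} + 11\right) + 164003} = \frac{1}{\frac{453}{38} + 164003} = \frac{1}{\frac{6232567}{38}} = \frac{38}{6232567} \approx 6.097 \cdot 10^{-6}$)
$\frac{1}{U} = \frac{1}{\frac{38}{6232567}} = \frac{6232567}{38}$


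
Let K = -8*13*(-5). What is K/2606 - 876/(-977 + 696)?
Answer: 1214488/366143 ≈ 3.3170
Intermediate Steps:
K = 520 (K = -104*(-5) = 520)
K/2606 - 876/(-977 + 696) = 520/2606 - 876/(-977 + 696) = 520*(1/2606) - 876/(-281) = 260/1303 - 876*(-1/281) = 260/1303 + 876/281 = 1214488/366143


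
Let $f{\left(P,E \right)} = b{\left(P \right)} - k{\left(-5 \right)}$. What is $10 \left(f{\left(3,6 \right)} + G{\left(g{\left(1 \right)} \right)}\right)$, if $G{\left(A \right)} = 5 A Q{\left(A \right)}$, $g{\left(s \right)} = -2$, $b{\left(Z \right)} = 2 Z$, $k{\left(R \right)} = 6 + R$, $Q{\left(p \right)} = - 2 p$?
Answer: $-350$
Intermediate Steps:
$f{\left(P,E \right)} = -1 + 2 P$ ($f{\left(P,E \right)} = 2 P - \left(6 - 5\right) = 2 P - 1 = -1 + 2 P$)
$G{\left(A \right)} = - 10 A^{2}$ ($G{\left(A \right)} = 5 A \left(- 2 A\right) = - 10 A^{2}$)
$10 \left(f{\left(3,6 \right)} + G{\left(g{\left(1 \right)} \right)}\right) = 10 \left(\left(-1 + 2 \cdot 3\right) - 10 \left(-2\right)^{2}\right) = 10 \left(\left(-1 + 6\right) - 40\right) = 10 \left(5 - 40\right) = 10 \left(-35\right) = -350$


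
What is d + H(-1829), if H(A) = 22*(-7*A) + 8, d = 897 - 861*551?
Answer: -191840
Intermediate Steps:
d = -473514 (d = 897 - 474411 = -473514)
H(A) = 8 - 154*A (H(A) = -154*A + 8 = 8 - 154*A)
d + H(-1829) = -473514 + (8 - 154*(-1829)) = -473514 + (8 + 281666) = -473514 + 281674 = -191840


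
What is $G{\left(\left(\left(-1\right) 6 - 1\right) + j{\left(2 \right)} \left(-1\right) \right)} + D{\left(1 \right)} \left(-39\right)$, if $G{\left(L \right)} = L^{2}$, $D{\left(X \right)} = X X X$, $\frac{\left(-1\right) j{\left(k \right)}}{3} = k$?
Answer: $-38$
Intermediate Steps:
$j{\left(k \right)} = - 3 k$
$D{\left(X \right)} = X^{3}$ ($D{\left(X \right)} = X^{2} X = X^{3}$)
$G{\left(\left(\left(-1\right) 6 - 1\right) + j{\left(2 \right)} \left(-1\right) \right)} + D{\left(1 \right)} \left(-39\right) = \left(\left(\left(-1\right) 6 - 1\right) + \left(-3\right) 2 \left(-1\right)\right)^{2} + 1^{3} \left(-39\right) = \left(\left(-6 - 1\right) - -6\right)^{2} + 1 \left(-39\right) = \left(-7 + 6\right)^{2} - 39 = \left(-1\right)^{2} - 39 = 1 - 39 = -38$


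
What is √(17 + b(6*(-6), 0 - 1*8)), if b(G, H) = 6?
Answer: √23 ≈ 4.7958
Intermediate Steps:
√(17 + b(6*(-6), 0 - 1*8)) = √(17 + 6) = √23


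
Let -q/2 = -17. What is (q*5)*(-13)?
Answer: -2210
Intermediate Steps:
q = 34 (q = -2*(-17) = 34)
(q*5)*(-13) = (34*5)*(-13) = 170*(-13) = -2210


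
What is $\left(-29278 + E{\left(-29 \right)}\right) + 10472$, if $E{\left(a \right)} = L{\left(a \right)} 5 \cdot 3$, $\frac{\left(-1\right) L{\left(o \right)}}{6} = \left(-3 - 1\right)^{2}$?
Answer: $-20246$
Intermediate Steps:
$L{\left(o \right)} = -96$ ($L{\left(o \right)} = - 6 \left(-3 - 1\right)^{2} = - 6 \left(-4\right)^{2} = \left(-6\right) 16 = -96$)
$E{\left(a \right)} = -1440$ ($E{\left(a \right)} = - 96 \cdot 5 \cdot 3 = \left(-96\right) 15 = -1440$)
$\left(-29278 + E{\left(-29 \right)}\right) + 10472 = \left(-29278 - 1440\right) + 10472 = -30718 + 10472 = -20246$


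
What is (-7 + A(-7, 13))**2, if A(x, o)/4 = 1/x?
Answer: 2809/49 ≈ 57.327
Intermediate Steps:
A(x, o) = 4/x
(-7 + A(-7, 13))**2 = (-7 + 4/(-7))**2 = (-7 + 4*(-1/7))**2 = (-7 - 4/7)**2 = (-53/7)**2 = 2809/49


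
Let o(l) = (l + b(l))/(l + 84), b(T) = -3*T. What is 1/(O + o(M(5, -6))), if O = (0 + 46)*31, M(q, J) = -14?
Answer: 5/7132 ≈ 0.00070107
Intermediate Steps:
O = 1426 (O = 46*31 = 1426)
o(l) = -2*l/(84 + l) (o(l) = (l - 3*l)/(l + 84) = (-2*l)/(84 + l) = -2*l/(84 + l))
1/(O + o(M(5, -6))) = 1/(1426 - 2*(-14)/(84 - 14)) = 1/(1426 - 2*(-14)/70) = 1/(1426 - 2*(-14)*1/70) = 1/(1426 + ⅖) = 1/(7132/5) = 5/7132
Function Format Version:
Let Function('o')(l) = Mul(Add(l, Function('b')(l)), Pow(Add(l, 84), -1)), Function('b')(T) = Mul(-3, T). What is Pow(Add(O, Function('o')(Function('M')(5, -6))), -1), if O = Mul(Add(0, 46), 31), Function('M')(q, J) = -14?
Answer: Rational(5, 7132) ≈ 0.00070107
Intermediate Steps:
O = 1426 (O = Mul(46, 31) = 1426)
Function('o')(l) = Mul(-2, l, Pow(Add(84, l), -1)) (Function('o')(l) = Mul(Add(l, Mul(-3, l)), Pow(Add(l, 84), -1)) = Mul(Mul(-2, l), Pow(Add(84, l), -1)) = Mul(-2, l, Pow(Add(84, l), -1)))
Pow(Add(O, Function('o')(Function('M')(5, -6))), -1) = Pow(Add(1426, Mul(-2, -14, Pow(Add(84, -14), -1))), -1) = Pow(Add(1426, Mul(-2, -14, Pow(70, -1))), -1) = Pow(Add(1426, Mul(-2, -14, Rational(1, 70))), -1) = Pow(Add(1426, Rational(2, 5)), -1) = Pow(Rational(7132, 5), -1) = Rational(5, 7132)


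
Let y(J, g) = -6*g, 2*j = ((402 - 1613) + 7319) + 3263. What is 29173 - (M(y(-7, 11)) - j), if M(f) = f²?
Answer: 59005/2 ≈ 29503.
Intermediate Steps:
j = 9371/2 (j = (((402 - 1613) + 7319) + 3263)/2 = ((-1211 + 7319) + 3263)/2 = (6108 + 3263)/2 = (½)*9371 = 9371/2 ≈ 4685.5)
29173 - (M(y(-7, 11)) - j) = 29173 - ((-6*11)² - 1*9371/2) = 29173 - ((-66)² - 9371/2) = 29173 - (4356 - 9371/2) = 29173 - 1*(-659/2) = 29173 + 659/2 = 59005/2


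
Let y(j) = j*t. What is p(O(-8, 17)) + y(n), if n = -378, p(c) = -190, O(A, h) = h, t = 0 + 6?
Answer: -2458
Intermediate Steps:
t = 6
y(j) = 6*j (y(j) = j*6 = 6*j)
p(O(-8, 17)) + y(n) = -190 + 6*(-378) = -190 - 2268 = -2458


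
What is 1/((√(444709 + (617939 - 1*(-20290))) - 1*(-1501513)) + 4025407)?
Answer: 2763460/15273421801731 - √1082938/30546843603462 ≈ 1.8090e-7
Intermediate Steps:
1/((√(444709 + (617939 - 1*(-20290))) - 1*(-1501513)) + 4025407) = 1/((√(444709 + (617939 + 20290)) + 1501513) + 4025407) = 1/((√(444709 + 638229) + 1501513) + 4025407) = 1/((√1082938 + 1501513) + 4025407) = 1/((1501513 + √1082938) + 4025407) = 1/(5526920 + √1082938)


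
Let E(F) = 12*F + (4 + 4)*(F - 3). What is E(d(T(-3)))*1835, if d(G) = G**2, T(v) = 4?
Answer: 543160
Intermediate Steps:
E(F) = -24 + 20*F (E(F) = 12*F + 8*(-3 + F) = 12*F + (-24 + 8*F) = -24 + 20*F)
E(d(T(-3)))*1835 = (-24 + 20*4**2)*1835 = (-24 + 20*16)*1835 = (-24 + 320)*1835 = 296*1835 = 543160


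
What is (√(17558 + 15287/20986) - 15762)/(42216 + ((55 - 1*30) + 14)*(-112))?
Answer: -2627/6308 + 5*√309323126014/794278128 ≈ -0.41295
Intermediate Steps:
(√(17558 + 15287/20986) - 15762)/(42216 + ((55 - 1*30) + 14)*(-112)) = (√(17558 + 15287*(1/20986)) - 15762)/(42216 + ((55 - 30) + 14)*(-112)) = (√(17558 + 15287/20986) - 15762)/(42216 + (25 + 14)*(-112)) = (√(368487475/20986) - 15762)/(42216 + 39*(-112)) = (5*√309323126014/20986 - 15762)/(42216 - 4368) = (-15762 + 5*√309323126014/20986)/37848 = (-15762 + 5*√309323126014/20986)*(1/37848) = -2627/6308 + 5*√309323126014/794278128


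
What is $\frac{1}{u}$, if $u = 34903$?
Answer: $\frac{1}{34903} \approx 2.8651 \cdot 10^{-5}$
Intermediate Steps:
$\frac{1}{u} = \frac{1}{34903}$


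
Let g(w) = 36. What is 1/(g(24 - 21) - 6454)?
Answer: -1/6418 ≈ -0.00015581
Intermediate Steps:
1/(g(24 - 21) - 6454) = 1/(36 - 6454) = 1/(-6418) = -1/6418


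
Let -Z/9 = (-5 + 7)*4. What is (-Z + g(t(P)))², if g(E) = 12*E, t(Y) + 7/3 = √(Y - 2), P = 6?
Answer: 4624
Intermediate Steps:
Z = -72 (Z = -9*(-5 + 7)*4 = -18*4 = -9*8 = -72)
t(Y) = -7/3 + √(-2 + Y) (t(Y) = -7/3 + √(Y - 2) = -7/3 + √(-2 + Y))
(-Z + g(t(P)))² = (-1*(-72) + 12*(-7/3 + √(-2 + 6)))² = (72 + 12*(-7/3 + √4))² = (72 + 12*(-7/3 + 2))² = (72 + 12*(-⅓))² = (72 - 4)² = 68² = 4624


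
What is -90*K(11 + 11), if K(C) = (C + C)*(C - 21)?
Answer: -3960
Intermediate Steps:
K(C) = 2*C*(-21 + C) (K(C) = (2*C)*(-21 + C) = 2*C*(-21 + C))
-90*K(11 + 11) = -180*(11 + 11)*(-21 + (11 + 11)) = -180*22*(-21 + 22) = -180*22 = -90*44 = -3960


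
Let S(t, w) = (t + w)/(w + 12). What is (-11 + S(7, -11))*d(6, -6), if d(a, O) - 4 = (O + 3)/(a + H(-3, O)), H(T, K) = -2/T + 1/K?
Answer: -690/13 ≈ -53.077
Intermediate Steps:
H(T, K) = 1/K - 2/T (H(T, K) = -2/T + 1/K = 1/K - 2/T)
d(a, O) = 4 + (3 + O)/(⅔ + a + 1/O) (d(a, O) = 4 + (O + 3)/(a + (1/O - 2/(-3))) = 4 + (3 + O)/(a + (1/O - 2*(-⅓))) = 4 + (3 + O)/(a + (1/O + ⅔)) = 4 + (3 + O)/(a + (⅔ + 1/O)) = 4 + (3 + O)/(⅔ + a + 1/O))
S(t, w) = (t + w)/(12 + w)
(-11 + S(7, -11))*d(6, -6) = (-11 + (7 - 11)/(12 - 11))*((12 + 8*(-6) + 3*(-6)*(3 - 6 + 4*6))/(3 + 2*(-6) + 3*(-6)*6)) = (-11 - 4/1)*((12 - 48 + 3*(-6)*(3 - 6 + 24))/(3 - 12 - 108)) = (-11 + 1*(-4))*((12 - 48 + 3*(-6)*21)/(-117)) = (-11 - 4)*(-(12 - 48 - 378)/117) = -(-5)*(-414)/39 = -15*46/13 = -690/13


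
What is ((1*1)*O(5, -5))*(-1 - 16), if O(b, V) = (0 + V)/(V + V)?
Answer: -17/2 ≈ -8.5000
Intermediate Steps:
O(b, V) = 1/2 (O(b, V) = V/((2*V)) = V*(1/(2*V)) = 1/2)
((1*1)*O(5, -5))*(-1 - 16) = ((1*1)*(1/2))*(-1 - 16) = (1*(1/2))*(-17) = (1/2)*(-17) = -17/2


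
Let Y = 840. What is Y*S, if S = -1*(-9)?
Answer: 7560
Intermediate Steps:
S = 9
Y*S = 840*9 = 7560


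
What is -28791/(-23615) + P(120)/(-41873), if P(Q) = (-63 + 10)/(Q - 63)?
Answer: 68718487546/56363361015 ≈ 1.2192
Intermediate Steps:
P(Q) = -53/(-63 + Q)
-28791/(-23615) + P(120)/(-41873) = -28791/(-23615) - 53/(-63 + 120)/(-41873) = -28791*(-1/23615) - 53/57*(-1/41873) = 28791/23615 - 53*1/57*(-1/41873) = 28791/23615 - 53/57*(-1/41873) = 28791/23615 + 53/2386761 = 68718487546/56363361015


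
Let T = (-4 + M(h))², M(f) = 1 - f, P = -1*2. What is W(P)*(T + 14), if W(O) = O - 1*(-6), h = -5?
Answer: 72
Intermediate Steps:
P = -2
W(O) = 6 + O (W(O) = O + 6 = 6 + O)
T = 4 (T = (-4 + (1 - 1*(-5)))² = (-4 + (1 + 5))² = (-4 + 6)² = 2² = 4)
W(P)*(T + 14) = (6 - 2)*(4 + 14) = 4*18 = 72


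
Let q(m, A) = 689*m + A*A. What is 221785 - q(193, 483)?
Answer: -144481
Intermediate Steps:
q(m, A) = A**2 + 689*m (q(m, A) = 689*m + A**2 = A**2 + 689*m)
221785 - q(193, 483) = 221785 - (483**2 + 689*193) = 221785 - (233289 + 132977) = 221785 - 1*366266 = 221785 - 366266 = -144481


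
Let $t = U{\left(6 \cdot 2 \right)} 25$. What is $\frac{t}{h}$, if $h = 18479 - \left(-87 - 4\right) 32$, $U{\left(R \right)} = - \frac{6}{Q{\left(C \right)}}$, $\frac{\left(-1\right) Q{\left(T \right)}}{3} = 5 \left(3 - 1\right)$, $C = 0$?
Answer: $\frac{5}{21391} \approx 0.00023374$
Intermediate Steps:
$Q{\left(T \right)} = -30$ ($Q{\left(T \right)} = - 3 \cdot 5 \left(3 - 1\right) = - 3 \cdot 5 \cdot 2 = \left(-3\right) 10 = -30$)
$U{\left(R \right)} = \frac{1}{5}$ ($U{\left(R \right)} = - \frac{6}{-30} = \left(-6\right) \left(- \frac{1}{30}\right) = \frac{1}{5}$)
$h = 21391$ ($h = 18479 - \left(-91\right) 32 = 18479 - -2912 = 18479 + 2912 = 21391$)
$t = 5$ ($t = \frac{1}{5} \cdot 25 = 5$)
$\frac{t}{h} = \frac{5}{21391}$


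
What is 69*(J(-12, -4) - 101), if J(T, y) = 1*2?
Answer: -6831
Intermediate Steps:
J(T, y) = 2
69*(J(-12, -4) - 101) = 69*(2 - 101) = 69*(-99) = -6831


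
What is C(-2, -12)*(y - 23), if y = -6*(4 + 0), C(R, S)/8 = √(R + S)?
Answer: -376*I*√14 ≈ -1406.9*I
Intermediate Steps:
C(R, S) = 8*√(R + S)
y = -24 (y = -6*4 = -24)
C(-2, -12)*(y - 23) = (8*√(-2 - 12))*(-24 - 23) = (8*√(-14))*(-47) = (8*(I*√14))*(-47) = (8*I*√14)*(-47) = -376*I*√14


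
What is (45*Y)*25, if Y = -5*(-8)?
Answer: 45000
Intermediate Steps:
Y = 40
(45*Y)*25 = (45*40)*25 = 1800*25 = 45000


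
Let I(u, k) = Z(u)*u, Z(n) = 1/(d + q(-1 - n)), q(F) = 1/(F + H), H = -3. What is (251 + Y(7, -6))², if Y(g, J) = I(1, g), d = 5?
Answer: 36348841/576 ≈ 63106.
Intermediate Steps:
q(F) = 1/(-3 + F) (q(F) = 1/(F - 3) = 1/(-3 + F))
Z(n) = 1/(5 + 1/(-4 - n)) (Z(n) = 1/(5 + 1/(-3 + (-1 - n))) = 1/(5 + 1/(-4 - n)))
I(u, k) = u*(4 + u)/(19 + 5*u) (I(u, k) = ((4 + u)/(19 + 5*u))*u = u*(4 + u)/(19 + 5*u))
Y(g, J) = 5/24 (Y(g, J) = 1*(4 + 1)/(19 + 5*1) = 1*5/(19 + 5) = 1*5/24 = 1*(1/24)*5 = 5/24)
(251 + Y(7, -6))² = (251 + 5/24)² = (6029/24)² = 36348841/576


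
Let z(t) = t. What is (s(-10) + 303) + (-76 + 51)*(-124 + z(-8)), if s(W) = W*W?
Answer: 3703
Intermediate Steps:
s(W) = W**2
(s(-10) + 303) + (-76 + 51)*(-124 + z(-8)) = ((-10)**2 + 303) + (-76 + 51)*(-124 - 8) = (100 + 303) - 25*(-132) = 403 + 3300 = 3703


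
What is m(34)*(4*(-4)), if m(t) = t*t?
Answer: -18496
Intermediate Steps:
m(t) = t**2
m(34)*(4*(-4)) = 34**2*(4*(-4)) = 1156*(-16) = -18496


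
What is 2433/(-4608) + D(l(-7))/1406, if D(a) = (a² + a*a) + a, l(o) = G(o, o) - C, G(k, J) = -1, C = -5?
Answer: -542485/1079808 ≈ -0.50239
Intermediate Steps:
l(o) = 4 (l(o) = -1 - 1*(-5) = -1 + 5 = 4)
D(a) = a + 2*a² (D(a) = (a² + a²) + a = 2*a² + a = a + 2*a²)
2433/(-4608) + D(l(-7))/1406 = 2433/(-4608) + (4*(1 + 2*4))/1406 = 2433*(-1/4608) + (4*(1 + 8))*(1/1406) = -811/1536 + (4*9)*(1/1406) = -811/1536 + 36*(1/1406) = -811/1536 + 18/703 = -542485/1079808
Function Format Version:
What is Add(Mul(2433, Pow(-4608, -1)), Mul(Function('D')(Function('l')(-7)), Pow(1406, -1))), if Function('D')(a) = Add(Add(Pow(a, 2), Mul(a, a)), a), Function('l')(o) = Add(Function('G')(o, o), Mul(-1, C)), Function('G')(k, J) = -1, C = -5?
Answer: Rational(-542485, 1079808) ≈ -0.50239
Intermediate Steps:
Function('l')(o) = 4 (Function('l')(o) = Add(-1, Mul(-1, -5)) = Add(-1, 5) = 4)
Function('D')(a) = Add(a, Mul(2, Pow(a, 2))) (Function('D')(a) = Add(Add(Pow(a, 2), Pow(a, 2)), a) = Add(Mul(2, Pow(a, 2)), a) = Add(a, Mul(2, Pow(a, 2))))
Add(Mul(2433, Pow(-4608, -1)), Mul(Function('D')(Function('l')(-7)), Pow(1406, -1))) = Add(Mul(2433, Pow(-4608, -1)), Mul(Mul(4, Add(1, Mul(2, 4))), Pow(1406, -1))) = Add(Mul(2433, Rational(-1, 4608)), Mul(Mul(4, Add(1, 8)), Rational(1, 1406))) = Add(Rational(-811, 1536), Mul(Mul(4, 9), Rational(1, 1406))) = Add(Rational(-811, 1536), Mul(36, Rational(1, 1406))) = Add(Rational(-811, 1536), Rational(18, 703)) = Rational(-542485, 1079808)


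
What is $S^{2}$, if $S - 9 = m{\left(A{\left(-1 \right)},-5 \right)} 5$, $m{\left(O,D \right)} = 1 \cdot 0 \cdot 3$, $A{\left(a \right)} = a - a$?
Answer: $81$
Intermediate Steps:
$A{\left(a \right)} = 0$
$m{\left(O,D \right)} = 0$ ($m{\left(O,D \right)} = 0 \cdot 3 = 0$)
$S = 9$ ($S = 9 + 0 \cdot 5 = 9 + 0 = 9$)
$S^{2} = 9^{2} = 81$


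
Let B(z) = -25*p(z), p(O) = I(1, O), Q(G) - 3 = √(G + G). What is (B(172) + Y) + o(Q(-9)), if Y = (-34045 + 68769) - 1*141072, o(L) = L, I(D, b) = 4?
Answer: -106445 + 3*I*√2 ≈ -1.0645e+5 + 4.2426*I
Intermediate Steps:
Q(G) = 3 + √2*√G (Q(G) = 3 + √(G + G) = 3 + √(2*G) = 3 + √2*√G)
p(O) = 4
B(z) = -100 (B(z) = -25*4 = -100)
Y = -106348 (Y = 34724 - 141072 = -106348)
(B(172) + Y) + o(Q(-9)) = (-100 - 106348) + (3 + √2*√(-9)) = -106448 + (3 + √2*(3*I)) = -106448 + (3 + 3*I*√2) = -106445 + 3*I*√2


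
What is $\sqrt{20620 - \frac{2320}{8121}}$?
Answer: $\frac{10 \sqrt{13598833767}}{8121} \approx 143.6$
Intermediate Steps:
$\sqrt{20620 - \frac{2320}{8121}} = \sqrt{\frac{167452700}{8121}} = \frac{10 \sqrt{13598833767}}{8121}$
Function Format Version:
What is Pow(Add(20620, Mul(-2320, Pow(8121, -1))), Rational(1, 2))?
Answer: Mul(Rational(10, 8121), Pow(13598833767, Rational(1, 2))) ≈ 143.60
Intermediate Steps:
Pow(Add(20620, Mul(-2320, Pow(8121, -1))), Rational(1, 2)) = Pow(Add(20620, Mul(-2320, Rational(1, 8121))), Rational(1, 2)) = Pow(Add(20620, Rational(-2320, 8121)), Rational(1, 2)) = Pow(Rational(167452700, 8121), Rational(1, 2)) = Mul(Rational(10, 8121), Pow(13598833767, Rational(1, 2)))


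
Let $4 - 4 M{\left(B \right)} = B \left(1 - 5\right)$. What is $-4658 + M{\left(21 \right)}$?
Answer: $-4636$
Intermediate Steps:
$M{\left(B \right)} = 1 + B$ ($M{\left(B \right)} = 1 - \frac{B \left(1 - 5\right)}{4} = 1 - \frac{B \left(-4\right)}{4} = 1 - \frac{\left(-4\right) B}{4} = 1 + B$)
$-4658 + M{\left(21 \right)} = -4658 + \left(1 + 21\right) = -4658 + 22 = -4636$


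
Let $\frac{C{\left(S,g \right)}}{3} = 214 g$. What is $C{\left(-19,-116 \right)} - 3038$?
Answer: $-77510$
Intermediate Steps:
$C{\left(S,g \right)} = 642 g$ ($C{\left(S,g \right)} = 3 \cdot 214 g = 642 g$)
$C{\left(-19,-116 \right)} - 3038 = 642 \left(-116\right) - 3038 = -74472 - 3038 = -77510$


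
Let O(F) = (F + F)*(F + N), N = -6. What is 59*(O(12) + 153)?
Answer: 17523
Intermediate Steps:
O(F) = 2*F*(-6 + F) (O(F) = (F + F)*(F - 6) = (2*F)*(-6 + F) = 2*F*(-6 + F))
59*(O(12) + 153) = 59*(2*12*(-6 + 12) + 153) = 59*(2*12*6 + 153) = 59*(144 + 153) = 59*297 = 17523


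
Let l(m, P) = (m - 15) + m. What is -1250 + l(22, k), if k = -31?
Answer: -1221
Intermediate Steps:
l(m, P) = -15 + 2*m (l(m, P) = (-15 + m) + m = -15 + 2*m)
-1250 + l(22, k) = -1250 + (-15 + 2*22) = -1250 + (-15 + 44) = -1250 + 29 = -1221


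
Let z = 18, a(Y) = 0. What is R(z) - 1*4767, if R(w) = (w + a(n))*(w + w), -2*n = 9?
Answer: -4119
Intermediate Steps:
n = -9/2 (n = -½*9 = -9/2 ≈ -4.5000)
R(w) = 2*w² (R(w) = (w + 0)*(w + w) = w*(2*w) = 2*w²)
R(z) - 1*4767 = 2*18² - 1*4767 = 2*324 - 4767 = 648 - 4767 = -4119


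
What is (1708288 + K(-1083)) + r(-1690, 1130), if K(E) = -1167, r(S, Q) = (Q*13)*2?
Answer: 1736501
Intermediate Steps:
r(S, Q) = 26*Q (r(S, Q) = (13*Q)*2 = 26*Q)
(1708288 + K(-1083)) + r(-1690, 1130) = (1708288 - 1167) + 26*1130 = 1707121 + 29380 = 1736501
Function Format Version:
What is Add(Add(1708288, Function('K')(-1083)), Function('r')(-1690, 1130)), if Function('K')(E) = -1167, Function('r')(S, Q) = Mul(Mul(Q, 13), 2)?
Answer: 1736501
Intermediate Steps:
Function('r')(S, Q) = Mul(26, Q) (Function('r')(S, Q) = Mul(Mul(13, Q), 2) = Mul(26, Q))
Add(Add(1708288, Function('K')(-1083)), Function('r')(-1690, 1130)) = Add(Add(1708288, -1167), Mul(26, 1130)) = Add(1707121, 29380) = 1736501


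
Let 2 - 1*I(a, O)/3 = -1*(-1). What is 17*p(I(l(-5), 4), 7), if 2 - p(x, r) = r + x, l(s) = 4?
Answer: -136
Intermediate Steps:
I(a, O) = 3 (I(a, O) = 6 - (-3)*(-1) = 6 - 3*1 = 6 - 3 = 3)
p(x, r) = 2 - r - x (p(x, r) = 2 - (r + x) = 2 + (-r - x) = 2 - r - x)
17*p(I(l(-5), 4), 7) = 17*(2 - 1*7 - 1*3) = 17*(2 - 7 - 3) = 17*(-8) = -136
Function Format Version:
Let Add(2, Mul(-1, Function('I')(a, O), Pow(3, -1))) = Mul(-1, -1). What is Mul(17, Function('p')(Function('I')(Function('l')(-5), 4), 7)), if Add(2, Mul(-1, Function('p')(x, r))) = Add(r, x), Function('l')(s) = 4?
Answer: -136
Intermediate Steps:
Function('I')(a, O) = 3 (Function('I')(a, O) = Add(6, Mul(-3, Mul(-1, -1))) = Add(6, Mul(-3, 1)) = Add(6, -3) = 3)
Function('p')(x, r) = Add(2, Mul(-1, r), Mul(-1, x)) (Function('p')(x, r) = Add(2, Mul(-1, Add(r, x))) = Add(2, Add(Mul(-1, r), Mul(-1, x))) = Add(2, Mul(-1, r), Mul(-1, x)))
Mul(17, Function('p')(Function('I')(Function('l')(-5), 4), 7)) = Mul(17, Add(2, Mul(-1, 7), Mul(-1, 3))) = Mul(17, Add(2, -7, -3)) = Mul(17, -8) = -136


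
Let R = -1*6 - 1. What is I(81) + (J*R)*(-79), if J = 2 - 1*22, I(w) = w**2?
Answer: -4499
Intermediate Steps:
R = -7 (R = -6 - 1 = -7)
J = -20 (J = 2 - 22 = -20)
I(81) + (J*R)*(-79) = 81**2 - 20*(-7)*(-79) = 6561 + 140*(-79) = 6561 - 11060 = -4499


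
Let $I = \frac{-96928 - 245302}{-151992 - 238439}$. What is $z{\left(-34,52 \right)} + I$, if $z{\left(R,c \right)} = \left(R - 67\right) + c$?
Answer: $- \frac{18788889}{390431} \approx -48.123$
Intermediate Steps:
$z{\left(R,c \right)} = -67 + R + c$ ($z{\left(R,c \right)} = \left(-67 + R\right) + c = -67 + R + c$)
$I = \frac{342230}{390431}$ ($I = - \frac{342230}{-390431} = \left(-342230\right) \left(- \frac{1}{390431}\right) = \frac{342230}{390431} \approx 0.87654$)
$z{\left(-34,52 \right)} + I = \left(-67 - 34 + 52\right) + \frac{342230}{390431} = -49 + \frac{342230}{390431} = - \frac{18788889}{390431}$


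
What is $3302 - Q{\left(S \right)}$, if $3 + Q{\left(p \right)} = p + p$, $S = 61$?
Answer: $3183$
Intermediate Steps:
$Q{\left(p \right)} = -3 + 2 p$ ($Q{\left(p \right)} = -3 + \left(p + p\right) = -3 + 2 p$)
$3302 - Q{\left(S \right)} = 3302 - \left(-3 + 2 \cdot 61\right) = 3302 - \left(-3 + 122\right) = 3302 - 119 = 3183$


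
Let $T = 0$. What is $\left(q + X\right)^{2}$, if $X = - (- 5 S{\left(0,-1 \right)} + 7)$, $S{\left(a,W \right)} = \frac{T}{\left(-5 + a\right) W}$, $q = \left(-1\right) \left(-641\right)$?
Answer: $401956$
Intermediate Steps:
$q = 641$
$S{\left(a,W \right)} = 0$ ($S{\left(a,W \right)} = \frac{0}{\left(-5 + a\right) W} = \frac{0}{W \left(-5 + a\right)} = 0 \frac{1}{W \left(-5 + a\right)} = 0$)
$X = -7$ ($X = - (\left(-5\right) 0 + 7) = - (0 + 7) = \left(-1\right) 7 = -7$)
$\left(q + X\right)^{2} = \left(641 - 7\right)^{2} = 634^{2} = 401956$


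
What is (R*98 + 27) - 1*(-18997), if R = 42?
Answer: 23140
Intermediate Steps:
(R*98 + 27) - 1*(-18997) = (42*98 + 27) - 1*(-18997) = (4116 + 27) + 18997 = 4143 + 18997 = 23140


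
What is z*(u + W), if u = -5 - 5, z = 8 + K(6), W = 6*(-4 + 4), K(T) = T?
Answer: -140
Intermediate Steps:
W = 0 (W = 6*0 = 0)
z = 14 (z = 8 + 6 = 14)
u = -10
z*(u + W) = 14*(-10 + 0) = 14*(-10) = -140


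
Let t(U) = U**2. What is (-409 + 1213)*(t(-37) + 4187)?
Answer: 4467024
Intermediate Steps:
(-409 + 1213)*(t(-37) + 4187) = (-409 + 1213)*((-37)**2 + 4187) = 804*(1369 + 4187) = 804*5556 = 4467024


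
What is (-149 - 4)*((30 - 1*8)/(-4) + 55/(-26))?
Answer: 15147/13 ≈ 1165.2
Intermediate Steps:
(-149 - 4)*((30 - 1*8)/(-4) + 55/(-26)) = -153*((30 - 8)*(-¼) + 55*(-1/26)) = -153*(22*(-¼) - 55/26) = -153*(-11/2 - 55/26) = -153*(-99/13) = 15147/13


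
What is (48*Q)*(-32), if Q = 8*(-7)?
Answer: 86016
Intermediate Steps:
Q = -56
(48*Q)*(-32) = (48*(-56))*(-32) = -2688*(-32) = 86016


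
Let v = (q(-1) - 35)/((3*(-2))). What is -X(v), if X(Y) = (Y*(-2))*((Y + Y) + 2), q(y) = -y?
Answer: 1360/9 ≈ 151.11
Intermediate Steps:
v = 17/3 (v = (-1*(-1) - 35)/((3*(-2))) = (1 - 35)/(-6) = -34*(-⅙) = 17/3 ≈ 5.6667)
X(Y) = -2*Y*(2 + 2*Y) (X(Y) = (-2*Y)*(2*Y + 2) = (-2*Y)*(2 + 2*Y) = -2*Y*(2 + 2*Y))
-X(v) = -(-4)*17*(1 + 17/3)/3 = -(-4)*17*20/(3*3) = -1*(-1360/9) = 1360/9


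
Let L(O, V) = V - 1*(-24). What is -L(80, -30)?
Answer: 6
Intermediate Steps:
L(O, V) = 24 + V (L(O, V) = V + 24 = 24 + V)
-L(80, -30) = -(24 - 30) = -1*(-6) = 6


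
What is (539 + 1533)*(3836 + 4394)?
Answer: 17052560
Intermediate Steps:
(539 + 1533)*(3836 + 4394) = 2072*8230 = 17052560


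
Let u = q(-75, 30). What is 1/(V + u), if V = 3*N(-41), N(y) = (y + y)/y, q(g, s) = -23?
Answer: -1/17 ≈ -0.058824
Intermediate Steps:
N(y) = 2 (N(y) = (2*y)/y = 2)
V = 6 (V = 3*2 = 6)
u = -23
1/(V + u) = 1/(6 - 23) = 1/(-17) = -1/17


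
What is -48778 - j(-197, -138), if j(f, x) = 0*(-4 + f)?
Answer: -48778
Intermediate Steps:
j(f, x) = 0
-48778 - j(-197, -138) = -48778 - 1*0 = -48778 + 0 = -48778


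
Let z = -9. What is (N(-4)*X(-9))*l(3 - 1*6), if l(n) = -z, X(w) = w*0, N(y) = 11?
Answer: 0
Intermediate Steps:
X(w) = 0
l(n) = 9 (l(n) = -1*(-9) = 9)
(N(-4)*X(-9))*l(3 - 1*6) = (11*0)*9 = 0*9 = 0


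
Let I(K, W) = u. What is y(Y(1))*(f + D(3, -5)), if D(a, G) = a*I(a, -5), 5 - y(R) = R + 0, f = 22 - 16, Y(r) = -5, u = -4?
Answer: -60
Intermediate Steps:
f = 6
y(R) = 5 - R (y(R) = 5 - (R + 0) = 5 - R)
I(K, W) = -4
D(a, G) = -4*a (D(a, G) = a*(-4) = -4*a)
y(Y(1))*(f + D(3, -5)) = (5 - 1*(-5))*(6 - 4*3) = (5 + 5)*(6 - 12) = 10*(-6) = -60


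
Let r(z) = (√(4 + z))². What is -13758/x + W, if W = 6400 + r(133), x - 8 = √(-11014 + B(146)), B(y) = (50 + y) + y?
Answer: 4379448/671 + 6879*I*√667/1342 ≈ 6526.8 + 132.38*I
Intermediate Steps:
B(y) = 50 + 2*y
r(z) = 4 + z
x = 8 + 4*I*√667 (x = 8 + √(-11014 + (50 + 2*146)) = 8 + √(-11014 + (50 + 292)) = 8 + √(-11014 + 342) = 8 + √(-10672) = 8 + 4*I*√667 ≈ 8.0 + 103.31*I)
W = 6537 (W = 6400 + (4 + 133) = 6400 + 137 = 6537)
-13758/x + W = -13758/(8 + 4*I*√667) + 6537 = 6537 - 13758/(8 + 4*I*√667)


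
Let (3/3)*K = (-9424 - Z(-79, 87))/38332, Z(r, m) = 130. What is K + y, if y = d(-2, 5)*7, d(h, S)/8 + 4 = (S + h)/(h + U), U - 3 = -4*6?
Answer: -102072991/440818 ≈ -231.55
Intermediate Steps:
U = -21 (U = 3 - 4*6 = 3 - 24 = -21)
d(h, S) = -32 + 8*(S + h)/(-21 + h) (d(h, S) = -32 + 8*((S + h)/(h - 21)) = -32 + 8*((S + h)/(-21 + h)) = -32 + 8*(S + h)/(-21 + h))
y = -5320/23 (y = (8*(84 + 5 - 3*(-2))/(-21 - 2))*7 = (8*(84 + 5 + 6)/(-23))*7 = (8*(-1/23)*95)*7 = -760/23*7 = -5320/23 ≈ -231.30)
K = -4777/19166 (K = (-9424 - 1*130)/38332 = (-9424 - 130)*(1/38332) = -9554*1/38332 = -4777/19166 ≈ -0.24924)
K + y = -4777/19166 - 5320/23 = -102072991/440818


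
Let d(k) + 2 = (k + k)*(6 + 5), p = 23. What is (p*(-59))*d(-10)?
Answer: 301254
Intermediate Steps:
d(k) = -2 + 22*k (d(k) = -2 + (k + k)*(6 + 5) = -2 + (2*k)*11 = -2 + 22*k)
(p*(-59))*d(-10) = (23*(-59))*(-2 + 22*(-10)) = -1357*(-2 - 220) = -1357*(-222) = 301254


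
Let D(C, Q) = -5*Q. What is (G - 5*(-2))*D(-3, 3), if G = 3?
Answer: -195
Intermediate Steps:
(G - 5*(-2))*D(-3, 3) = (3 - 5*(-2))*(-5*3) = (3 + 10)*(-15) = 13*(-15) = -195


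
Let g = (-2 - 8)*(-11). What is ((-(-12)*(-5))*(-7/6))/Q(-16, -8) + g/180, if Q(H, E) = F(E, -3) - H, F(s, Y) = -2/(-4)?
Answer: 961/198 ≈ 4.8535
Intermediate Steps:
F(s, Y) = ½ (F(s, Y) = -2*(-¼) = ½)
g = 110 (g = -10*(-11) = 110)
Q(H, E) = ½ - H
((-(-12)*(-5))*(-7/6))/Q(-16, -8) + g/180 = ((-(-12)*(-5))*(-7/6))/(½ - 1*(-16)) + 110/180 = ((-3*20)*(-7*⅙))/(½ + 16) + 110*(1/180) = (-60*(-7/6))/(33/2) + 11/18 = 70*(2/33) + 11/18 = 140/33 + 11/18 = 961/198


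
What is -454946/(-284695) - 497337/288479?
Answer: -10346990081/82128528905 ≈ -0.12599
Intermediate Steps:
-454946/(-284695) - 497337/288479 = -454946*(-1/284695) - 497337*1/288479 = 454946/284695 - 497337/288479 = -10346990081/82128528905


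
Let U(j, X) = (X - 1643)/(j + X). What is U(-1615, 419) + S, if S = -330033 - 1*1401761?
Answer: -517806100/299 ≈ -1.7318e+6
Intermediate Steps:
U(j, X) = (-1643 + X)/(X + j)
S = -1731794 (S = -330033 - 1401761 = -1731794)
U(-1615, 419) + S = (-1643 + 419)/(419 - 1615) - 1731794 = -1224/(-1196) - 1731794 = -1/1196*(-1224) - 1731794 = 306/299 - 1731794 = -517806100/299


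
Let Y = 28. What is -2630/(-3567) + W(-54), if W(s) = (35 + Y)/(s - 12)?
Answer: -17047/78474 ≈ -0.21723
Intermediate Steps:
W(s) = 63/(-12 + s) (W(s) = (35 + 28)/(s - 12) = 63/(-12 + s))
-2630/(-3567) + W(-54) = -2630/(-3567) + 63/(-12 - 54) = -2630*(-1/3567) + 63/(-66) = 2630/3567 + 63*(-1/66) = 2630/3567 - 21/22 = -17047/78474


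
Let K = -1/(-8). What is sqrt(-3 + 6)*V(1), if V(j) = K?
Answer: sqrt(3)/8 ≈ 0.21651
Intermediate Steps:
K = 1/8 (K = -1*(-1/8) = 1/8 ≈ 0.12500)
V(j) = 1/8
sqrt(-3 + 6)*V(1) = sqrt(-3 + 6)*(1/8) = sqrt(3)*(1/8) = sqrt(3)/8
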